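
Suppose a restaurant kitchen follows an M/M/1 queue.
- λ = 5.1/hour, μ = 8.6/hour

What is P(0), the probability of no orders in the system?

ρ = λ/μ = 5.1/8.6 = 0.5930
P(0) = 1 - ρ = 1 - 0.5930 = 0.4070
The server is idle 40.70% of the time.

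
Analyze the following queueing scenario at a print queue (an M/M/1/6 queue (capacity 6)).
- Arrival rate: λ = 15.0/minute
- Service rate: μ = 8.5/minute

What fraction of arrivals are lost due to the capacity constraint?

ρ = λ/μ = 15.0/8.5 = 1.7647
P₀ = (1-ρ)/(1-ρ^(K+1)) = (1-1.7647)/(1-1.7647^7) = -0.7647/-52.2962 = 0.01462
P_K = P₀×ρ^K = 0.014622 × 1.7647^6 = 0.014622 × 30.2013 = 0.4416
Blocking probability = 44.16%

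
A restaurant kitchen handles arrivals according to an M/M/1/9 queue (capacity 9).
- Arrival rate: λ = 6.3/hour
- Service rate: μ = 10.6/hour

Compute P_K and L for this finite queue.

ρ = λ/μ = 6.3/10.6 = 0.59434
P₀ = (1-ρ)/(1-ρ^(K+1)) = (1-0.59434)/(1-0.59434^10) = 0.4057/0.9945 = 0.4079
P_K = P₀×ρ^K = 0.4079 × 0.59434^9 = 0.4079 × 0.009254 = 0.003775
Blocking probability P_9 = 0.003775 (0.38%)
L = ρ[1 - (K+1)ρ^K + Kρ^(K+1)] / [(1-ρ)(1-ρ^(K+1))]
L = 0.59434 × (1 - 10×0.009254 + 9×0.005500) / ((1 - 0.59434) × (1 - 0.005500)) = 1.4098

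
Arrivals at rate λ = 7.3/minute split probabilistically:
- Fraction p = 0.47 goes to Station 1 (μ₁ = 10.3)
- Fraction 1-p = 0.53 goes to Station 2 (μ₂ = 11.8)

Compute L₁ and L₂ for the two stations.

Effective rates: λ₁ = 7.3×0.47 = 3.431, λ₂ = 7.3×0.53 = 3.869
Station 1: ρ₁ = 3.431/10.3 = 0.3331, L₁ = ρ₁/(1-ρ₁) = 0.3331/(1-0.3331) = 0.4995
Station 2: ρ₂ = 3.869/11.8 = 0.32788, L₂ = ρ₂/(1-ρ₂) = 0.32788/(1-0.32788) = 0.4878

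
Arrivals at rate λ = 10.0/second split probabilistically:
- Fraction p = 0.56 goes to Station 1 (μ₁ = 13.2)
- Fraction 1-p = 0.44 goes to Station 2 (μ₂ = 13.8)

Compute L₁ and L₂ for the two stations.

Effective rates: λ₁ = 10.0×0.56 = 5.6, λ₂ = 10.0×0.44 = 4.4
Station 1: ρ₁ = 5.6/13.2 = 0.42424, L₁ = ρ₁/(1-ρ₁) = 0.42424/(1-0.42424) = 0.7368
Station 2: ρ₂ = 4.4/13.8 = 0.31884, L₂ = ρ₂/(1-ρ₂) = 0.31884/(1-0.31884) = 0.4681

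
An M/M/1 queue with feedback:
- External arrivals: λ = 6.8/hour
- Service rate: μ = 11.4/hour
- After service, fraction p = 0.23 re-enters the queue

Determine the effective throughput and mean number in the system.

Effective arrival rate: λ_eff = λ/(1-p) = 6.8/(1-0.23) = 6.8/0.77 = 8.83117
ρ = λ_eff/μ = 8.83117/11.4 = 0.774664
L = ρ/(1-ρ) = 0.774664/(1-0.774664) = 3.4378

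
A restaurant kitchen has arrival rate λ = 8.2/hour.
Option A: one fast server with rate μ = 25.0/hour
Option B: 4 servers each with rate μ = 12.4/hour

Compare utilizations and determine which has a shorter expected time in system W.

Option A: single server μ = 25.0 (M/M/1)
  ρ_A = 8.2/25.0 = 0.3280
  W_A = 1/(μ-λ) = 1/(25.0-8.2) = 1/16.80 = 0.05952

Option B: 4 servers μ = 12.4 (M/M/4)
  ρ_B = λ/(cμ) = 8.2/(4×12.4) = 0.1653
  Offered load a = λ/μ = cρ = 8.2/12.4 = 0.6613
  P₀ = [ Σₙ₌₀^3 aⁿ/n! + a^4/(4!(1-ρ)) ]⁻¹
  Σ = a^0/0! + a^1/1! + a^2/2! + a^3/3! = 1.0000 + 0.66129 + 0.21865 + 0.048198 = 1.9281
  a^4/(4!(1-ρ)) = 0.191236/(24 × 0.834677) = 0.009546
  P₀ = 1/(1.9281 + 0.009546) = 0.5161
  Lq = P₀·a^4·ρ / (4!(1-ρ)²) = 0.51608 × 0.19124 × 0.16532 / (24 × 0.69669) = 0.0009758
  Wq_B = Lq/λ = 0.0009758/8.2 = 0.00011900
  W_B = Wq_B + 1/μ = 0.00011900 + 0.080645 = 0.08076

Since W_A = 0.05952 < W_B = 0.08076, Option A (single fast server) has the shorter time in system.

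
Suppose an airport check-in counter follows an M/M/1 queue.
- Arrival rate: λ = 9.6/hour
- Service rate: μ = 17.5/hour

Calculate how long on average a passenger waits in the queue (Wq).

First, compute utilization: ρ = λ/μ = 9.6/17.5 = 0.5486
For M/M/1: Wq = λ/(μ(μ-λ))
Wq = 9.6/(17.5 × (17.5-9.6))
Wq = 9.6/(17.5 × 7.90)
Wq = 0.06944 hours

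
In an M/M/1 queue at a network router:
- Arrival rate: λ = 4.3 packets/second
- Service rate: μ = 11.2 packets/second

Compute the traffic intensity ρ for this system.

Server utilization: ρ = λ/μ
ρ = 4.3/11.2 = 0.3839
The server is busy 38.39% of the time.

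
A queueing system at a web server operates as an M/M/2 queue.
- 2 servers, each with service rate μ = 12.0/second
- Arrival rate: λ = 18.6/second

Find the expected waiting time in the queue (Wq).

Traffic intensity: ρ = λ/(cμ) = 18.6/(2×12.0) = 0.7750
Since ρ = 0.7750 < 1, system is stable.
Offered load a = λ/μ = cρ = 18.6/12.0 = 1.5500
P₀ = [ Σₙ₌₀^1 aⁿ/n! + a^2/(2!(1-ρ)) ]⁻¹
Σ = a^0/0! + a^1/1! = 1.0000 + 1.5500 = 2.5500
a^2/(2!(1-ρ)) = 2.4025/(2 × 0.2250) = 5.3389
P₀ = 1/(2.5500 + 5.3389) = 0.1268
Lq = P₀·a^2·ρ / (2!(1-ρ)²) = 0.12676 × 2.4025 × 0.77500 / (2 × 0.050625) = 2.3311
Wq = Lq/λ = 2.3311/18.6 = 0.1253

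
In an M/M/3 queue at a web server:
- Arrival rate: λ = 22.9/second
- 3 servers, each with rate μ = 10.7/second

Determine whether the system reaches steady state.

Stability requires ρ = λ/(cμ) < 1
ρ = 22.9/(3 × 10.7) = 22.9/32.10 = 0.7134
Since 0.7134 < 1, the system is STABLE.
The servers are busy 71.34% of the time.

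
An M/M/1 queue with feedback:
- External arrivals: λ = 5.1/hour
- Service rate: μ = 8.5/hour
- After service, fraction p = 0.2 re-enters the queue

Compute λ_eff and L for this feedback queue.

Effective arrival rate: λ_eff = λ/(1-p) = 5.1/(1-0.2) = 5.1/0.80 = 6.3750
ρ = λ_eff/μ = 6.3750/8.5 = 0.7500
L = ρ/(1-ρ) = 0.7500/(1-0.7500) = 3.0000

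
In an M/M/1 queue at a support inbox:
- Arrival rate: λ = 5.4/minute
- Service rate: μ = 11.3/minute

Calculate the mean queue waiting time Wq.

First, compute utilization: ρ = λ/μ = 5.4/11.3 = 0.4779
For M/M/1: Wq = λ/(μ(μ-λ))
Wq = 5.4/(11.3 × (11.3-5.4))
Wq = 5.4/(11.3 × 5.90)
Wq = 0.08100 minutes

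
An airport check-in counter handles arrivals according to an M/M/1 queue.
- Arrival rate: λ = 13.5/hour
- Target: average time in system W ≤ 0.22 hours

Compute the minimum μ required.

For M/M/1: W = 1/(μ-λ)
Need W ≤ 0.22, so 1/(μ-λ) ≤ 0.22
μ - λ ≥ 1/0.22 = 4.5455
μ ≥ 13.5 + 4.5455 = 18.0455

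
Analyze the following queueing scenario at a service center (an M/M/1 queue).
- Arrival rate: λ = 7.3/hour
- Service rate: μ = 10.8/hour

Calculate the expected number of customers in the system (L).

ρ = λ/μ = 7.3/10.8 = 0.6759
For M/M/1: L = λ/(μ-λ)
L = 7.3/(10.8-7.3) = 7.3/3.50
L = 2.0857 customers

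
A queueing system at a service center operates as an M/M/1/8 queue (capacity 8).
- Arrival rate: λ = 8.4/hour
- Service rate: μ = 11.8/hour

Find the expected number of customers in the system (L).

ρ = λ/μ = 8.4/11.8 = 0.71186
P₀ = (1-ρ)/(1-ρ^(K+1)) = (1-0.71186)/(1-0.71186^9) = 0.2881/0.9531 = 0.3023
P_K = P₀×ρ^K = 0.30233 × 0.71186^8 = 0.30233 × 0.065941 = 0.01994
L = ρ[1 - (K+1)ρ^K + Kρ^(K+1)] / [(1-ρ)(1-ρ^(K+1))]
L = 0.71186 × (1 - 9×0.06594 + 8×0.04694) / ((1 - 0.71186) × (1 - 0.04694)) = 2.0273 customers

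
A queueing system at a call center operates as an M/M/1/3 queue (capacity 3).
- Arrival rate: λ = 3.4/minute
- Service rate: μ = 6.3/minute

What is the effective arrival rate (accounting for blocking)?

ρ = λ/μ = 3.4/6.3 = 0.53968
P₀ = (1-ρ)/(1-ρ^(K+1)) = (1-0.53968)/(1-0.53968^4) = 0.4603/0.9152 = 0.5030
P_K = P₀×ρ^K = 0.50299 × 0.53968^3 = 0.50299 × 0.15718 = 0.07906
λ_eff = λ(1-P_K) = 3.4 × (1 - 0.07906) = 3.4 × 0.92094 = 3.1312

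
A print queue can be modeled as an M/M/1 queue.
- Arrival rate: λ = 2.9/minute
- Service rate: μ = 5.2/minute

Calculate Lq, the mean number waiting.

ρ = λ/μ = 2.9/5.2 = 0.5577
For M/M/1: Lq = λ²/(μ(μ-λ))
Lq = 8.41/(5.2 × 2.30)
Lq = 0.7032 jobs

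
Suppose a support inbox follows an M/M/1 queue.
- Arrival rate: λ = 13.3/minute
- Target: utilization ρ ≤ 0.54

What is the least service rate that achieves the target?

ρ = λ/μ, so μ = λ/ρ
μ ≥ 13.3/0.54 = 24.6296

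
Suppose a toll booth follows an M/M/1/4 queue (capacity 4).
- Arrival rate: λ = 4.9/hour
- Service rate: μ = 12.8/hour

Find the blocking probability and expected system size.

ρ = λ/μ = 4.9/12.8 = 0.3828
P₀ = (1-ρ)/(1-ρ^(K+1)) = (1-0.3828)/(1-0.3828^5) = 0.6172/0.9918 = 0.6223
P_K = P₀×ρ^K = 0.6223 × 0.3828^4 = 0.6223 × 0.02147 = 0.01336
Blocking probability P_4 = 0.01336 (1.34%)
L = ρ[1 - (K+1)ρ^K + Kρ^(K+1)] / [(1-ρ)(1-ρ^(K+1))]
L = 0.3828 × (1 - 5×0.02147 + 4×0.008220) / ((1 - 0.3828) × (1 - 0.008220)) = 0.5788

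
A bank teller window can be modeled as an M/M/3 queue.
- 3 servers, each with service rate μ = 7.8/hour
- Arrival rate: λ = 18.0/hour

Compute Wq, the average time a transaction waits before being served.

Traffic intensity: ρ = λ/(cμ) = 18.0/(3×7.8) = 0.7692
Since ρ = 0.7692 < 1, system is stable.
Offered load a = λ/μ = cρ = 18.0/7.8 = 2.3077
P₀ = [ Σₙ₌₀^2 aⁿ/n! + a^3/(3!(1-ρ)) ]⁻¹
Σ = a^0/0! + a^1/1! + a^2/2! = 1.0000 + 2.3077 + 2.6627 = 5.9704
a^3/(3!(1-ρ)) = 12.2895/(6 × 0.23077) = 8.8757
P₀ = 1/(5.9704 + 8.8757) = 0.06736
Lq = P₀·a^3·ρ / (3!(1-ρ)²) = 0.0673575 × 12.2895 × 0.769231 / (6 × 0.0532544) = 1.9928
Wq = Lq/λ = 1.9928/18.0 = 0.1107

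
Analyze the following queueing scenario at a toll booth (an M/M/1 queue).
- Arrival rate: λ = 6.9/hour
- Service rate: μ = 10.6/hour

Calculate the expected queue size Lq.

ρ = λ/μ = 6.9/10.6 = 0.6509
For M/M/1: Lq = λ²/(μ(μ-λ))
Lq = 47.61/(10.6 × 3.70)
Lq = 1.2139 vehicles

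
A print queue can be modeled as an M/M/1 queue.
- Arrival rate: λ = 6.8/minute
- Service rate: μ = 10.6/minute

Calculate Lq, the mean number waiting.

ρ = λ/μ = 6.8/10.6 = 0.6415
For M/M/1: Lq = λ²/(μ(μ-λ))
Lq = 46.24/(10.6 × 3.80)
Lq = 1.1480 jobs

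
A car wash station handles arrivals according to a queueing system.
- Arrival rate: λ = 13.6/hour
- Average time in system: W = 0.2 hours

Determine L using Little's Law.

Little's Law: L = λW
L = 13.6 × 0.2 = 2.7200 cars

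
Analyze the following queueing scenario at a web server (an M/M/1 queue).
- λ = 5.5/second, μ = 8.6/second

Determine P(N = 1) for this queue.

ρ = λ/μ = 5.5/8.6 = 0.6395
P(n) = (1-ρ)ρⁿ
P(1) = (1-0.6395) × 0.6395^1
P(1) = 0.3605 × 0.6395
P(1) = 0.2305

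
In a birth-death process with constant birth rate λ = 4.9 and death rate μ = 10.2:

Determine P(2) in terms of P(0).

For constant rates: P(n)/P(0) = (λ/μ)^n
P(2)/P(0) = (4.9/10.2)^2 = 0.4804^2 = 0.2308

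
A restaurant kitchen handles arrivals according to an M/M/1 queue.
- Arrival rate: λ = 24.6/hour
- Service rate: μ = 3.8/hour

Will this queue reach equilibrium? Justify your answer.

Stability requires ρ = λ/(cμ) < 1
ρ = 24.6/(1 × 3.8) = 24.6/3.80 = 6.4737
Since 6.4737 ≥ 1, the system is UNSTABLE.
Queue grows without bound. Need μ > λ = 24.6.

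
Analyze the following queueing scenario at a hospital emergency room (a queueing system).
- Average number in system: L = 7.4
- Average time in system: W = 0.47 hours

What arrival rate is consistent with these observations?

Little's Law: L = λW, so λ = L/W
λ = 7.4/0.47 = 15.7447 patients/hour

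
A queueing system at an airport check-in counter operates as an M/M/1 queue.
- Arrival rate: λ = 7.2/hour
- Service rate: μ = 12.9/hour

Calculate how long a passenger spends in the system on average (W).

First, compute utilization: ρ = λ/μ = 7.2/12.9 = 0.5581
For M/M/1: W = 1/(μ-λ)
W = 1/(12.9-7.2) = 1/5.70
W = 0.1754 hours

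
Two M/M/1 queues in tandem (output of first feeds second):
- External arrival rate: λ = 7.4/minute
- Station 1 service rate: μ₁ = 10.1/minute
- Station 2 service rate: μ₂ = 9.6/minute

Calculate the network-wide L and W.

By Jackson's theorem, each station behaves as independent M/M/1.
Station 1: ρ₁ = 7.4/10.1 = 0.7327, L₁ = ρ₁/(1-ρ₁) = λ/(μ₁-λ) = 7.4/2.70 = 2.74074
Station 2: ρ₂ = 7.4/9.6 = 0.7708, L₂ = ρ₂/(1-ρ₂) = λ/(μ₂-λ) = 7.4/2.20 = 3.36364
Total: L = L₁ + L₂ = 2.74074 + 3.36364 = 6.1044
W = L/λ = 6.1044/7.4 = 0.8249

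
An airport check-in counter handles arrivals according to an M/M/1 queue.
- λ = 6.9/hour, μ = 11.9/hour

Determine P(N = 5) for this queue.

ρ = λ/μ = 6.9/11.9 = 0.57983
P(n) = (1-ρ)ρⁿ
P(5) = (1-0.57983) × 0.57983^5
P(5) = 0.4202 × 0.06554
P(5) = 0.02754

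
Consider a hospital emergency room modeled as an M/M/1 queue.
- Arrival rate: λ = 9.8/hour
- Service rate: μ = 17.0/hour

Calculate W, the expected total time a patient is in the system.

First, compute utilization: ρ = λ/μ = 9.8/17.0 = 0.5765
For M/M/1: W = 1/(μ-λ)
W = 1/(17.0-9.8) = 1/7.20
W = 0.1389 hours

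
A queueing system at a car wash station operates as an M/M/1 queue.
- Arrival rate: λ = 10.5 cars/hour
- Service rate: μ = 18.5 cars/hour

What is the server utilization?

Server utilization: ρ = λ/μ
ρ = 10.5/18.5 = 0.5676
The server is busy 56.76% of the time.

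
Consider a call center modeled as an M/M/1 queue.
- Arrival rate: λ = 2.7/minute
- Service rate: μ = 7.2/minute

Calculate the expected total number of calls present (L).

ρ = λ/μ = 2.7/7.2 = 0.3750
For M/M/1: L = λ/(μ-λ)
L = 2.7/(7.2-2.7) = 2.7/4.50
L = 0.6000 calls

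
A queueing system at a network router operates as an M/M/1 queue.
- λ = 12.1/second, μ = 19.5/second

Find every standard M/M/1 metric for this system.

Step 1: ρ = λ/μ = 12.1/19.5 = 0.6205
Step 2: L = λ/(μ-λ) = 12.1/7.40 = 1.6351
Step 3: Lq = λ²/(μ(μ-λ)) = 146.41/(19.5×7.40) = 1.0146
Step 4: W = 1/(μ-λ) = 1/7.40 = 0.135135
Step 5: Wq = λ/(μ(μ-λ)) = 12.1/(19.5×7.40) = 0.08385
Step 6: P(0) = 1-ρ = 0.3795
Verify: L = λW = 12.1×0.135135 = 1.6351 ✔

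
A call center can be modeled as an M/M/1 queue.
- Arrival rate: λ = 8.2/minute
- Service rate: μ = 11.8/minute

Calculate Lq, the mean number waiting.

ρ = λ/μ = 8.2/11.8 = 0.6949
For M/M/1: Lq = λ²/(μ(μ-λ))
Lq = 67.24/(11.8 × 3.60)
Lq = 1.5829 calls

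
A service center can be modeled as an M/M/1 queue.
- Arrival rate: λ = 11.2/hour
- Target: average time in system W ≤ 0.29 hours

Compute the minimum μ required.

For M/M/1: W = 1/(μ-λ)
Need W ≤ 0.29, so 1/(μ-λ) ≤ 0.29
μ - λ ≥ 1/0.29 = 3.4483
μ ≥ 11.2 + 3.4483 = 14.6483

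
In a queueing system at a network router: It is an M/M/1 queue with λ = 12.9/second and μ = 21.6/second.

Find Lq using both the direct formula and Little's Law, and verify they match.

Method 1 (direct): Lq = λ²/(μ(μ-λ)) = 166.41/(21.6 × 8.70) = 0.8855

Method 2 (Little's Law):
W = 1/(μ-λ) = 1/8.70 = 0.1149425
Wq = W - 1/μ = 0.1149425 - 0.04629630 = 0.068646
Lq = λWq = 12.9 × 0.068646 = 0.8855 ✔ (matches Method 1)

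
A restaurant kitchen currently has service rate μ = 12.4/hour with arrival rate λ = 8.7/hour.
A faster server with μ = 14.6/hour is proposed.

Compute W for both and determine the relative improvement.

System 1: ρ₁ = 8.7/12.4 = 0.7016, W₁ = 1/(12.4-8.7) = 0.2703
System 2: ρ₂ = 8.7/14.6 = 0.5959, W₂ = 1/(14.6-8.7) = 0.1695
Improvement: (W₁-W₂)/W₁ = (0.2703-0.1695)/0.2703 = 37.29%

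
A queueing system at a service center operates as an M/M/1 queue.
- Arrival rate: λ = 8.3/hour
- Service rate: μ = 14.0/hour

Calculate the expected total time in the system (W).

First, compute utilization: ρ = λ/μ = 8.3/14.0 = 0.5929
For M/M/1: W = 1/(μ-λ)
W = 1/(14.0-8.3) = 1/5.70
W = 0.1754 hours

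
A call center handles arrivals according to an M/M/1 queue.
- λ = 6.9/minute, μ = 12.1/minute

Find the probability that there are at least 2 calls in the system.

ρ = λ/μ = 6.9/12.1 = 0.57025
P(N ≥ n) = ρⁿ
P(N ≥ 2) = 0.57025^2
P(N ≥ 2) = 0.3252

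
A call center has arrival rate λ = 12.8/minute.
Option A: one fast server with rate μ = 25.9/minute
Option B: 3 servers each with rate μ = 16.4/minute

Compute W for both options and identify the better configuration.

Option A: single server μ = 25.9 (M/M/1)
  ρ_A = 12.8/25.9 = 0.4942
  W_A = 1/(μ-λ) = 1/(25.9-12.8) = 1/13.10 = 0.07634

Option B: 3 servers μ = 16.4 (M/M/3)
  ρ_B = λ/(cμ) = 12.8/(3×16.4) = 0.2602
  Offered load a = λ/μ = cρ = 12.8/16.4 = 0.7805
  P₀ = [ Σₙ₌₀^2 aⁿ/n! + a^3/(3!(1-ρ)) ]⁻¹
  Σ = a^0/0! + a^1/1! + a^2/2! = 1.0000 + 0.7805 + 0.3046 = 2.0851
  a^3/(3!(1-ρ)) = 0.4754/(6 × 0.7398) = 0.1071
  P₀ = 1/(2.0851 + 0.1071) = 0.4562
  Lq = P₀·a^3·ρ / (3!(1-ρ)²) = 0.4562 × 0.4754 × 0.2602 / (6 × 0.5474) = 0.01718
  Wq_B = Lq/λ = 0.01718/12.8 = 0.001342
  W_B = Wq_B + 1/μ = 0.001342 + 0.06098 = 0.06232

Since W_B = 0.06232 < W_A = 0.07634, Option B (multiple servers) has the shorter time in system.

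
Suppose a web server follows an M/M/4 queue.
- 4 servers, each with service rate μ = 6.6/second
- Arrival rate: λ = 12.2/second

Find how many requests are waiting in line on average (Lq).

Traffic intensity: ρ = λ/(cμ) = 12.2/(4×6.6) = 0.4621
Since ρ = 0.4621 < 1, system is stable.
Offered load a = λ/μ = cρ = 12.2/6.6 = 1.8485
P₀ = [ Σₙ₌₀^3 aⁿ/n! + a^4/(4!(1-ρ)) ]⁻¹
Σ = a^0/0! + a^1/1! + a^2/2! + a^3/3! = 1.0000 + 1.8485 + 1.7084 + 1.0527 = 5.6096
a^4/(4!(1-ρ)) = 11.6752/(24 × 0.5379) = 0.9044
P₀ = 1/(5.6096 + 0.9044) = 0.1535
Lq = P₀·a^4·ρ / (4!(1-ρ)²) = 0.1535 × 11.6752 × 0.4621 / (24 × 0.2893) = 0.1193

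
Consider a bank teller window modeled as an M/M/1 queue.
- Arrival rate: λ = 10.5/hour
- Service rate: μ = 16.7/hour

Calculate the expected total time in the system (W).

First, compute utilization: ρ = λ/μ = 10.5/16.7 = 0.6287
For M/M/1: W = 1/(μ-λ)
W = 1/(16.7-10.5) = 1/6.20
W = 0.1613 hours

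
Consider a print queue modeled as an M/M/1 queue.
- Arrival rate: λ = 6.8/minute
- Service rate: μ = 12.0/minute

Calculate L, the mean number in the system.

ρ = λ/μ = 6.8/12.0 = 0.5667
For M/M/1: L = λ/(μ-λ)
L = 6.8/(12.0-6.8) = 6.8/5.20
L = 1.3077 jobs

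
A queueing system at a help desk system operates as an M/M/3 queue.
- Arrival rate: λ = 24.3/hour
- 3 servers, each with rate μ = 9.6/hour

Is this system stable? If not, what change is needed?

Stability requires ρ = λ/(cμ) < 1
ρ = 24.3/(3 × 9.6) = 24.3/28.80 = 0.8438
Since 0.8438 < 1, the system is STABLE.
The servers are busy 84.38% of the time.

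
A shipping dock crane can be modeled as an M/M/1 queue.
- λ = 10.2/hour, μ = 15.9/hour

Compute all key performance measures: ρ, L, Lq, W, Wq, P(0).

Step 1: ρ = λ/μ = 10.2/15.9 = 0.6415
Step 2: L = λ/(μ-λ) = 10.2/5.70 = 1.7895
Step 3: Lq = λ²/(μ(μ-λ)) = 104.04/(15.9×5.70) = 1.1480
Step 4: W = 1/(μ-λ) = 1/5.70 = 0.17544
Step 5: Wq = λ/(μ(μ-λ)) = 10.2/(15.9×5.70) = 0.1125
Step 6: P(0) = 1-ρ = 0.3585
Verify: L = λW = 10.2×0.17544 = 1.7895 ✔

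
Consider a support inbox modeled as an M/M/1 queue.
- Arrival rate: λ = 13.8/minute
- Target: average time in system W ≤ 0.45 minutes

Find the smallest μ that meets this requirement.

For M/M/1: W = 1/(μ-λ)
Need W ≤ 0.45, so 1/(μ-λ) ≤ 0.45
μ - λ ≥ 1/0.45 = 2.2222
μ ≥ 13.8 + 2.2222 = 16.0222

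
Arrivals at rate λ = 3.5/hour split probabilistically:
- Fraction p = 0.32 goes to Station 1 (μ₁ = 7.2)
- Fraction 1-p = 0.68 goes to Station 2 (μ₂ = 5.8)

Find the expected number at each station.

Effective rates: λ₁ = 3.5×0.32 = 1.12, λ₂ = 3.5×0.68 = 2.38
Station 1: ρ₁ = 1.12/7.2 = 0.15556, L₁ = ρ₁/(1-ρ₁) = 0.15556/(1-0.15556) = 0.1842
Station 2: ρ₂ = 2.38/5.8 = 0.41034, L₂ = ρ₂/(1-ρ₂) = 0.41034/(1-0.41034) = 0.6959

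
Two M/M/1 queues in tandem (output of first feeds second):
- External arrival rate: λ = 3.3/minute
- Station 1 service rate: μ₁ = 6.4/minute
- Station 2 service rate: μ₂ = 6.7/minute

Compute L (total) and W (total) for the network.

By Jackson's theorem, each station behaves as independent M/M/1.
Station 1: ρ₁ = 3.3/6.4 = 0.5156, L₁ = ρ₁/(1-ρ₁) = λ/(μ₁-λ) = 3.3/3.10 = 1.0645
Station 2: ρ₂ = 3.3/6.7 = 0.4925, L₂ = ρ₂/(1-ρ₂) = λ/(μ₂-λ) = 3.3/3.40 = 0.9706
Total: L = L₁ + L₂ = 1.0645 + 0.9706 = 2.0351
W = L/λ = 2.0351/3.3 = 0.6167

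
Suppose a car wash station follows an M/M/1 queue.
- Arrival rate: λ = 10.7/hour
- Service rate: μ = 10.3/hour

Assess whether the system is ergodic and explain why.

Stability requires ρ = λ/(cμ) < 1
ρ = 10.7/(1 × 10.3) = 10.7/10.30 = 1.0388
Since 1.0388 ≥ 1, the system is UNSTABLE.
Queue grows without bound. Need μ > λ = 10.7.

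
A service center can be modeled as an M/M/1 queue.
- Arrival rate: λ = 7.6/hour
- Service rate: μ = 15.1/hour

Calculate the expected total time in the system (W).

First, compute utilization: ρ = λ/μ = 7.6/15.1 = 0.5033
For M/M/1: W = 1/(μ-λ)
W = 1/(15.1-7.6) = 1/7.50
W = 0.1333 hours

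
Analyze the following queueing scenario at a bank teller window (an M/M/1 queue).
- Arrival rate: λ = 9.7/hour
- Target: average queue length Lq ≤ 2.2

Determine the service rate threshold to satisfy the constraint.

For M/M/1: Lq = λ²/(μ(μ-λ))
Need Lq ≤ 2.2, i.e. μ(μ-λ) ≥ λ²/2.2
μ² - 9.7μ - 94.09/2.2 ≥ 0  →  μ² - 9.7μ - 42.76818 ≥ 0
Quadratic formula (positive root): μ = [λ + √(λ² + 4×42.76818)]/2
Discriminant: 94.09 + 4×42.76818 = 265.1627, √265.1627 = 16.2838
μ ≥ (9.7 + 16.2838)/2 = 12.9919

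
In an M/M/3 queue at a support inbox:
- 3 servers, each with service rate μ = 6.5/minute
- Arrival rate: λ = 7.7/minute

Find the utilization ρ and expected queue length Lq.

Traffic intensity: ρ = λ/(cμ) = 7.7/(3×6.5) = 0.3949
Since ρ = 0.3949 < 1, system is stable.
Offered load a = λ/μ = cρ = 7.7/6.5 = 1.1846
P₀ = [ Σₙ₌₀^2 aⁿ/n! + a^3/(3!(1-ρ)) ]⁻¹
Σ = a^0/0! + a^1/1! + a^2/2! = 1.0000 + 1.1846 + 0.7017 = 2.8863
a^3/(3!(1-ρ)) = 1.6624/(6 × 0.6051) = 0.4579
P₀ = 1/(2.8863 + 0.4579) = 0.2990
Lq = P₀·a^3·ρ / (3!(1-ρ)²) = 0.2990 × 1.6624 × 0.3949 / (6 × 0.3662) = 0.08934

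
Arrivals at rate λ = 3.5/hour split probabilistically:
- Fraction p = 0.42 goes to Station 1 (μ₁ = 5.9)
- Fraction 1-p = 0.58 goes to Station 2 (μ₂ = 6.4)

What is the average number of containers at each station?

Effective rates: λ₁ = 3.5×0.42 = 1.47, λ₂ = 3.5×0.58 = 2.03
Station 1: ρ₁ = 1.47/5.9 = 0.24915, L₁ = ρ₁/(1-ρ₁) = 0.24915/(1-0.24915) = 0.3318
Station 2: ρ₂ = 2.03/6.4 = 0.31719, L₂ = ρ₂/(1-ρ₂) = 0.31719/(1-0.31719) = 0.4645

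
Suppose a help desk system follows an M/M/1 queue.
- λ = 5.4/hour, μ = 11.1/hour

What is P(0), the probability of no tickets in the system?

ρ = λ/μ = 5.4/11.1 = 0.4865
P(0) = 1 - ρ = 1 - 0.4865 = 0.5135
The server is idle 51.35% of the time.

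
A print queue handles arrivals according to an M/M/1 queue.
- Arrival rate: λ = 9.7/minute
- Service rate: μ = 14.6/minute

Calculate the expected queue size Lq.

ρ = λ/μ = 9.7/14.6 = 0.6644
For M/M/1: Lq = λ²/(μ(μ-λ))
Lq = 94.09/(14.6 × 4.90)
Lq = 1.3152 jobs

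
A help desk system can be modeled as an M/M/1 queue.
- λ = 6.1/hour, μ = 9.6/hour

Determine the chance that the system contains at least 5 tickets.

ρ = λ/μ = 6.1/9.6 = 0.6354
P(N ≥ n) = ρⁿ
P(N ≥ 5) = 0.6354^5
P(N ≥ 5) = 0.1036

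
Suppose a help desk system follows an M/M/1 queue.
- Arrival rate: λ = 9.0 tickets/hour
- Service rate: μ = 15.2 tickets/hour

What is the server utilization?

Server utilization: ρ = λ/μ
ρ = 9.0/15.2 = 0.5921
The server is busy 59.21% of the time.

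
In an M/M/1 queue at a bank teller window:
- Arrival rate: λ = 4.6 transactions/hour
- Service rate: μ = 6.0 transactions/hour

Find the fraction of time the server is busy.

Server utilization: ρ = λ/μ
ρ = 4.6/6.0 = 0.7667
The server is busy 76.67% of the time.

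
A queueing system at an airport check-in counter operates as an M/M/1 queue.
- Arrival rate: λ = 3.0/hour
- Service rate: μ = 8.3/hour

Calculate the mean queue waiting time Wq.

First, compute utilization: ρ = λ/μ = 3.0/8.3 = 0.3614
For M/M/1: Wq = λ/(μ(μ-λ))
Wq = 3.0/(8.3 × (8.3-3.0))
Wq = 3.0/(8.3 × 5.30)
Wq = 0.06820 hours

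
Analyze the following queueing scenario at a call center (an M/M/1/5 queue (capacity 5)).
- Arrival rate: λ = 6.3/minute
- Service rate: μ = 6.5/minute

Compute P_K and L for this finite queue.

ρ = λ/μ = 6.3/6.5 = 0.96923
P₀ = (1-ρ)/(1-ρ^(K+1)) = (1-0.96923)/(1-0.96923^6) = 0.030770/0.17099 = 0.1800
P_K = P₀×ρ^K = 0.17995 × 0.96923^5 = 0.17995 × 0.85533 = 0.1539
Blocking probability P_5 = 0.1539 (15.39%)
L = ρ[1 - (K+1)ρ^K + Kρ^(K+1)] / [(1-ρ)(1-ρ^(K+1))]
L = 0.96923 × (1 - 6×0.85533106 + 5×0.82901252) / ((1 - 0.96923) × (1 - 0.82901252)) = 2.4089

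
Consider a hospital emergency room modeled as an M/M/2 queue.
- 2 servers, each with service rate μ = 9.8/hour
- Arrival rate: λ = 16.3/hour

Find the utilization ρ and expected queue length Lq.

Traffic intensity: ρ = λ/(cμ) = 16.3/(2×9.8) = 0.8316
Since ρ = 0.8316 < 1, system is stable.
Offered load a = λ/μ = cρ = 16.3/9.8 = 1.6633
P₀ = [ Σₙ₌₀^1 aⁿ/n! + a^2/(2!(1-ρ)) ]⁻¹
Σ = a^0/0! + a^1/1! = 1.0000 + 1.6633 = 2.6633
a^2/(2!(1-ρ)) = 2.7665/(2 × 0.16837) = 8.2155
P₀ = 1/(2.6633 + 8.2155) = 0.09192
Lq = P₀·a^2·ρ / (2!(1-ρ)²) = 0.091922 × 2.7665 × 0.83163 / (2 × 0.028348) = 3.7302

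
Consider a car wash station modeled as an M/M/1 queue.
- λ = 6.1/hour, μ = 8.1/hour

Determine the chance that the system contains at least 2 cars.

ρ = λ/μ = 6.1/8.1 = 0.75309
P(N ≥ n) = ρⁿ
P(N ≥ 2) = 0.75309^2
P(N ≥ 2) = 0.5671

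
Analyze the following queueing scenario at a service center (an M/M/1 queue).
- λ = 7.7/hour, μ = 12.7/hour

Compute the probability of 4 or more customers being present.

ρ = λ/μ = 7.7/12.7 = 0.6063
P(N ≥ n) = ρⁿ
P(N ≥ 4) = 0.6063^4
P(N ≥ 4) = 0.1351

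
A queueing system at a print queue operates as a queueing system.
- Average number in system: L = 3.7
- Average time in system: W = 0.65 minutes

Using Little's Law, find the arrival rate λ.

Little's Law: L = λW, so λ = L/W
λ = 3.7/0.65 = 5.6923 jobs/minute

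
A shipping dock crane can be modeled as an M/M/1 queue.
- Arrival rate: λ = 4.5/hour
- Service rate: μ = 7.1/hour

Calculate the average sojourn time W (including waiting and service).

First, compute utilization: ρ = λ/μ = 4.5/7.1 = 0.6338
For M/M/1: W = 1/(μ-λ)
W = 1/(7.1-4.5) = 1/2.60
W = 0.3846 hours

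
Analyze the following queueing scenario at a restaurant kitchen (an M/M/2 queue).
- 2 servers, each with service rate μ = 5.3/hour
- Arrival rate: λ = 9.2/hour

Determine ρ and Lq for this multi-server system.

Traffic intensity: ρ = λ/(cμ) = 9.2/(2×5.3) = 0.8679
Since ρ = 0.8679 < 1, system is stable.
Offered load a = λ/μ = cρ = 9.2/5.3 = 1.7358
P₀ = [ Σₙ₌₀^1 aⁿ/n! + a^2/(2!(1-ρ)) ]⁻¹
Σ = a^0/0! + a^1/1! = 1.0000 + 1.7358 = 2.7358
a^2/(2!(1-ρ)) = 3.01317/(2 × 0.132075) = 11.4070
P₀ = 1/(2.7358 + 11.4070) = 0.07071
Lq = P₀·a^2·ρ / (2!(1-ρ)²) = 0.070707 × 3.0132 × 0.86792 / (2 × 0.017444) = 5.3002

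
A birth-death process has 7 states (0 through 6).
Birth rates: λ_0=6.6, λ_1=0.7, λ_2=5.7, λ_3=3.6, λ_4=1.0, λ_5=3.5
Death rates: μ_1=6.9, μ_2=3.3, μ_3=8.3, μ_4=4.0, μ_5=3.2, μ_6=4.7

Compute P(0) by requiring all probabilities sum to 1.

Ratios P(n)/P(0) = (λ₀···λₙ₋₁)/(μ₁···μₙ):
P(1)/P(0) = (6.6)/(6.9) = 0.9565
P(2)/P(0) = (6.6×0.7)/(6.9×3.3) = 0.2029
P(3)/P(0) = (6.6×0.7×5.7)/(6.9×3.3×8.3) = 0.1393
P(4)/P(0) = (6.6×0.7×5.7×3.6)/(6.9×3.3×8.3×4.0) = 0.1254
P(5)/P(0) = (6.6×0.7×5.7×3.6×1.0)/(6.9×3.3×8.3×4.0×3.2) = 0.03919
P(6)/P(0) = (6.6×0.7×5.7×3.6×1.0×3.5)/(6.9×3.3×8.3×4.0×3.2×4.7) = 0.02918

Normalization: ∑ P(n) = 1
P(0) × (1.0000 + 0.9565 + 0.2029 + 0.1393 + 0.1254 + 0.03919 + 0.02918) = 1
P(0) × 2.4925 = 1
P(0) = 1/2.4925 = 0.4012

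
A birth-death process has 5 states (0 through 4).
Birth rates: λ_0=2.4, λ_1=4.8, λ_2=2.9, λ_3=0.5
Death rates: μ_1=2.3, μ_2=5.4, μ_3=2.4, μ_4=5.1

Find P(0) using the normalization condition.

Ratios P(n)/P(0) = (λ₀···λₙ₋₁)/(μ₁···μₙ):
P(1)/P(0) = (2.4)/(2.3) = 1.0435
P(2)/P(0) = (2.4×4.8)/(2.3×5.4) = 0.9275
P(3)/P(0) = (2.4×4.8×2.9)/(2.3×5.4×2.4) = 1.1208
P(4)/P(0) = (2.4×4.8×2.9×0.5)/(2.3×5.4×2.4×5.1) = 0.1099

Normalization: ∑ P(n) = 1
P(0) × (1.0000 + 1.0435 + 0.9275 + 1.1208 + 0.1099) = 1
P(0) × 4.2017 = 1
P(0) = 1/4.2017 = 0.2380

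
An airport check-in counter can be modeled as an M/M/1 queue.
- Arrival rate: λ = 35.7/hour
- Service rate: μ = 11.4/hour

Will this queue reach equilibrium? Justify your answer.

Stability requires ρ = λ/(cμ) < 1
ρ = 35.7/(1 × 11.4) = 35.7/11.40 = 3.1316
Since 3.1316 ≥ 1, the system is UNSTABLE.
Queue grows without bound. Need μ > λ = 35.7.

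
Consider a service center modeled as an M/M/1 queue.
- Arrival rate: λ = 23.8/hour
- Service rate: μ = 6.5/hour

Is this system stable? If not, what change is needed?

Stability requires ρ = λ/(cμ) < 1
ρ = 23.8/(1 × 6.5) = 23.8/6.50 = 3.6615
Since 3.6615 ≥ 1, the system is UNSTABLE.
Queue grows without bound. Need μ > λ = 23.8.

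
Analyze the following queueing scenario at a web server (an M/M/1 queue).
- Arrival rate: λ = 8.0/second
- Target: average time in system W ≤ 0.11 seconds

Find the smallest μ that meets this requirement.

For M/M/1: W = 1/(μ-λ)
Need W ≤ 0.11, so 1/(μ-λ) ≤ 0.11
μ - λ ≥ 1/0.11 = 9.0909
μ ≥ 8.0 + 9.0909 = 17.0909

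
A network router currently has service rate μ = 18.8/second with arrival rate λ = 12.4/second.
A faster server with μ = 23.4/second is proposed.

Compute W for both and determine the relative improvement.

System 1: ρ₁ = 12.4/18.8 = 0.6596, W₁ = 1/(18.8-12.4) = 0.15625
System 2: ρ₂ = 12.4/23.4 = 0.5299, W₂ = 1/(23.4-12.4) = 0.090909
Improvement: (W₁-W₂)/W₁ = (0.15625-0.090909)/0.15625 = 41.82%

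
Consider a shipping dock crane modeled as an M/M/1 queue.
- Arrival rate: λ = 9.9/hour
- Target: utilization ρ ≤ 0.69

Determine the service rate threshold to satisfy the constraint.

ρ = λ/μ, so μ = λ/ρ
μ ≥ 9.9/0.69 = 14.3478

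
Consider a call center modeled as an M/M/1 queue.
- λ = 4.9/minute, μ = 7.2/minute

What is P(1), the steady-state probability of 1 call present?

ρ = λ/μ = 4.9/7.2 = 0.6806
P(n) = (1-ρ)ρⁿ
P(1) = (1-0.6806) × 0.6806^1
P(1) = 0.3194 × 0.6806
P(1) = 0.2174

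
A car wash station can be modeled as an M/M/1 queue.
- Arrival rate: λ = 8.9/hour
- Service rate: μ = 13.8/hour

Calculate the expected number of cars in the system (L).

ρ = λ/μ = 8.9/13.8 = 0.6449
For M/M/1: L = λ/(μ-λ)
L = 8.9/(13.8-8.9) = 8.9/4.90
L = 1.8163 cars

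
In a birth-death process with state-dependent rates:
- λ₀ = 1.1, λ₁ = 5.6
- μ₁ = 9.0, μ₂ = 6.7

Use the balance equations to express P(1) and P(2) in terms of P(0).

Balance equations:
State 0: λ₀P₀ = μ₁P₁ → P₁ = (λ₀/μ₁)P₀ = (1.1/9.0)P₀ = 0.1222P₀
State 1: P₂ = (λ₀λ₁)/(μ₁μ₂)P₀ = (1.1×5.6)/(9.0×6.7)P₀ = 0.1022P₀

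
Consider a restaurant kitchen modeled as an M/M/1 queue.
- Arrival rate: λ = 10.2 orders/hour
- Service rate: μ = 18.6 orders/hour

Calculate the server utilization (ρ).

Server utilization: ρ = λ/μ
ρ = 10.2/18.6 = 0.5484
The server is busy 54.84% of the time.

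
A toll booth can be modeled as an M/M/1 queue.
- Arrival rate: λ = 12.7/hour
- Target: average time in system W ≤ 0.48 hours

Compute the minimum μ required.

For M/M/1: W = 1/(μ-λ)
Need W ≤ 0.48, so 1/(μ-λ) ≤ 0.48
μ - λ ≥ 1/0.48 = 2.0833
μ ≥ 12.7 + 2.0833 = 14.7833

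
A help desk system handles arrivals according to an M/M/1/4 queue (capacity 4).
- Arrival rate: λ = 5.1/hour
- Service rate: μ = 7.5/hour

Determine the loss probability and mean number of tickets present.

ρ = λ/μ = 5.1/7.5 = 0.6800
P₀ = (1-ρ)/(1-ρ^(K+1)) = (1-0.6800)/(1-0.6800^5) = 0.3200/0.8546 = 0.3744
P_K = P₀×ρ^K = 0.37444 × 0.6800^4 = 0.37444 × 0.21381 = 0.08006
Blocking probability P_4 = 0.08006 (8.01%)
L = ρ[1 - (K+1)ρ^K + Kρ^(K+1)] / [(1-ρ)(1-ρ^(K+1))]
L = 0.6800 × (1 - 5×0.21381 + 4×0.14539) / ((1 - 0.6800) × (1 - 0.14539)) = 1.2744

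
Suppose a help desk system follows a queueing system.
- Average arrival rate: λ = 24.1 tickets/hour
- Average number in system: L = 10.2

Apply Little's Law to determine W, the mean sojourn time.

Little's Law: L = λW, so W = L/λ
W = 10.2/24.1 = 0.4232 hours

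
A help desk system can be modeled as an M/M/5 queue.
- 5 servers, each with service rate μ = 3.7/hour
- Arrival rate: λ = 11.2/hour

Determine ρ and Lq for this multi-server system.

Traffic intensity: ρ = λ/(cμ) = 11.2/(5×3.7) = 0.6054
Since ρ = 0.6054 < 1, system is stable.
Offered load a = λ/μ = cρ = 11.2/3.7 = 3.0270
P₀ = [ Σₙ₌₀^4 aⁿ/n! + a^5/(5!(1-ρ)) ]⁻¹
Σ = a^0/0! + a^1/1! + a^2/2! + a^3/3! + a^4/4! = 1.00000 + 3.02703 + 4.58145 + 4.62272 + 3.49828 = 16.7295
a^5/(5!(1-ρ)) = 254.1450/(120 × 0.394595) = 5.3672
P₀ = 1/(16.7295 + 5.3672) = 0.04526
Lq = P₀·a^5·ρ / (5!(1-ρ)²) = 0.04526 × 254.1450 × 0.6054 / (120 × 0.1557) = 0.3727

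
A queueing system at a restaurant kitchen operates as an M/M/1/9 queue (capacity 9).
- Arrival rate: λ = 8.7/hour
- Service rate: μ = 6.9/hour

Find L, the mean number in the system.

ρ = λ/μ = 8.7/6.9 = 1.26087
P₀ = (1-ρ)/(1-ρ^(K+1)) = (1-1.26087)/(1-1.26087^10) = -0.26087/-9.1555 = 0.02849
P_K = P₀×ρ^K = 0.02849 × 1.26087^9 = 0.02849 × 8.0544 = 0.2295
L = ρ[1 - (K+1)ρ^K + Kρ^(K+1)] / [(1-ρ)(1-ρ^(K+1))]
L = 1.26087 × (1 - 10×8.054393 + 9×10.15554) / ((1 - 1.26087) × (1 - 10.15554)) = 6.2589 orders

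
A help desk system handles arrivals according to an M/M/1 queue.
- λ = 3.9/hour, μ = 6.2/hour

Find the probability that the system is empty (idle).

ρ = λ/μ = 3.9/6.2 = 0.6290
P(0) = 1 - ρ = 1 - 0.6290 = 0.3710
The server is idle 37.10% of the time.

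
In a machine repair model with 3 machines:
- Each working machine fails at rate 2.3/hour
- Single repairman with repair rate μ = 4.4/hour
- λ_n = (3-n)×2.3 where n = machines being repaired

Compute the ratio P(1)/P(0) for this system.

P(1)/P(0) = ∏_{i=0}^{1-1} λ_i/μ_{i+1}
= (3-0)×2.3/4.4
= 1.5682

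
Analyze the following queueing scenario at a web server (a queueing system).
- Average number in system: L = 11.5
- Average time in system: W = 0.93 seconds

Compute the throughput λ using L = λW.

Little's Law: L = λW, so λ = L/W
λ = 11.5/0.93 = 12.3656 requests/second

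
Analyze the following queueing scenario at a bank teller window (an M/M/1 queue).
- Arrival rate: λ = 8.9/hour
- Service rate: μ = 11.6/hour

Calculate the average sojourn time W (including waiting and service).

First, compute utilization: ρ = λ/μ = 8.9/11.6 = 0.7672
For M/M/1: W = 1/(μ-λ)
W = 1/(11.6-8.9) = 1/2.70
W = 0.3704 hours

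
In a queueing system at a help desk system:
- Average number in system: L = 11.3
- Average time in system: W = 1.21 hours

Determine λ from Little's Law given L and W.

Little's Law: L = λW, so λ = L/W
λ = 11.3/1.21 = 9.3388 tickets/hour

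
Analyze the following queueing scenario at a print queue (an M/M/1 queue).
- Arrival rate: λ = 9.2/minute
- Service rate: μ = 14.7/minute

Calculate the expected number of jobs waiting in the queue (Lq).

ρ = λ/μ = 9.2/14.7 = 0.6259
For M/M/1: Lq = λ²/(μ(μ-λ))
Lq = 84.64/(14.7 × 5.50)
Lq = 1.0469 jobs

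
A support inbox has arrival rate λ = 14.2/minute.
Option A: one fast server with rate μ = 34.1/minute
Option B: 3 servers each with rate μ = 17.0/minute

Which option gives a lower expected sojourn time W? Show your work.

Option A: single server μ = 34.1 (M/M/1)
  ρ_A = 14.2/34.1 = 0.4164
  W_A = 1/(μ-λ) = 1/(34.1-14.2) = 1/19.90 = 0.05025

Option B: 3 servers μ = 17.0 (M/M/3)
  ρ_B = λ/(cμ) = 14.2/(3×17.0) = 0.2784
  Offered load a = λ/μ = cρ = 14.2/17.0 = 0.8353
  P₀ = [ Σₙ₌₀^2 aⁿ/n! + a^3/(3!(1-ρ)) ]⁻¹
  Σ = a^0/0! + a^1/1! + a^2/2! = 1.0000 + 0.8353 + 0.3489 = 2.1842
  a^3/(3!(1-ρ)) = 0.5828/(6 × 0.7216) = 0.1346
  P₀ = 1/(2.1842 + 0.1346) = 0.4313
  Lq = P₀·a^3·ρ / (3!(1-ρ)²) = 0.4313 × 0.5828 × 0.2784 / (6 × 0.5207) = 0.02240
  Wq_B = Lq/λ = 0.022401/14.2 = 0.001578
  W_B = Wq_B + 1/μ = 0.001578 + 0.05882 = 0.06040

Since W_A = 0.05025 < W_B = 0.06040, Option A (single fast server) has the shorter time in system.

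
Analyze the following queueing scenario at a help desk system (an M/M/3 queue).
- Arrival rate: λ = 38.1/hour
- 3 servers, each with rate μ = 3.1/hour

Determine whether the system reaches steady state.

Stability requires ρ = λ/(cμ) < 1
ρ = 38.1/(3 × 3.1) = 38.1/9.30 = 4.0968
Since 4.0968 ≥ 1, the system is UNSTABLE.
Need c > λ/μ = 38.1/3.1 = 12.29.
Minimum servers needed: c = 13.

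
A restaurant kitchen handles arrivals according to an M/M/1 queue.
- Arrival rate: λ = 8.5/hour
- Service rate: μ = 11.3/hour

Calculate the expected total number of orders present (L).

ρ = λ/μ = 8.5/11.3 = 0.7522
For M/M/1: L = λ/(μ-λ)
L = 8.5/(11.3-8.5) = 8.5/2.80
L = 3.0357 orders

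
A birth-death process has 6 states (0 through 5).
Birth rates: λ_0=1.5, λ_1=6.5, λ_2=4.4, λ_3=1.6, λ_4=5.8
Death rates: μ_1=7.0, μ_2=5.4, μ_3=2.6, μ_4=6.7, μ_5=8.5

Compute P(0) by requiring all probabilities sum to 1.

Ratios P(n)/P(0) = (λ₀···λₙ₋₁)/(μ₁···μₙ):
P(1)/P(0) = (1.5)/(7.0) = 0.21429
P(2)/P(0) = (1.5×6.5)/(7.0×5.4) = 0.25794
P(3)/P(0) = (1.5×6.5×4.4)/(7.0×5.4×2.6) = 0.43651
P(4)/P(0) = (1.5×6.5×4.4×1.6)/(7.0×5.4×2.6×6.7) = 0.10424
P(5)/P(0) = (1.5×6.5×4.4×1.6×5.8)/(7.0×5.4×2.6×6.7×8.5) = 0.071129

Normalization: ∑ P(n) = 1
P(0) × (1.0000 + 0.21429 + 0.25794 + 0.43651 + 0.10424 + 0.071129) = 1
P(0) × 2.0841 = 1
P(0) = 1/2.0841 = 0.4798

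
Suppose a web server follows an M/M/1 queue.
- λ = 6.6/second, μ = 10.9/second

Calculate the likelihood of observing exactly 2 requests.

ρ = λ/μ = 6.6/10.9 = 0.6055
P(n) = (1-ρ)ρⁿ
P(2) = (1-0.6055) × 0.6055^2
P(2) = 0.3945 × 0.3666
P(2) = 0.1446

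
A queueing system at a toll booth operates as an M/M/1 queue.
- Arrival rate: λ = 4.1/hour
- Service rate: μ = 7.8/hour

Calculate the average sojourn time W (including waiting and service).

First, compute utilization: ρ = λ/μ = 4.1/7.8 = 0.5256
For M/M/1: W = 1/(μ-λ)
W = 1/(7.8-4.1) = 1/3.70
W = 0.2703 hours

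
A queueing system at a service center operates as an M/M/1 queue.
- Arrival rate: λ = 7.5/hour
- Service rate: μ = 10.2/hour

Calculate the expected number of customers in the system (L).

ρ = λ/μ = 7.5/10.2 = 0.7353
For M/M/1: L = λ/(μ-λ)
L = 7.5/(10.2-7.5) = 7.5/2.70
L = 2.7778 customers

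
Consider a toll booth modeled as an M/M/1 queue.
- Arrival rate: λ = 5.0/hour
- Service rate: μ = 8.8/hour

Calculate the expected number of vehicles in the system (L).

ρ = λ/μ = 5.0/8.8 = 0.5682
For M/M/1: L = λ/(μ-λ)
L = 5.0/(8.8-5.0) = 5.0/3.80
L = 1.3158 vehicles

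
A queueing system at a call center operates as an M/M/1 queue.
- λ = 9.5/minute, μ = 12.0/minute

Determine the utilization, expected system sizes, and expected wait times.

Step 1: ρ = λ/μ = 9.5/12.0 = 0.7917
Step 2: L = λ/(μ-λ) = 9.5/2.50 = 3.8000
Step 3: Lq = λ²/(μ(μ-λ)) = 90.25/(12.0×2.50) = 3.0083
Step 4: W = 1/(μ-λ) = 1/2.50 = 0.4000
Step 5: Wq = λ/(μ(μ-λ)) = 9.5/(12.0×2.50) = 0.3167
Step 6: P(0) = 1-ρ = 0.2083
Verify: L = λW = 9.5×0.4000 = 3.8000 ✔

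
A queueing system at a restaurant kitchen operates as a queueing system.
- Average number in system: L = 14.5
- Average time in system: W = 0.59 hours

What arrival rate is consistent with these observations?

Little's Law: L = λW, so λ = L/W
λ = 14.5/0.59 = 24.5763 orders/hour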